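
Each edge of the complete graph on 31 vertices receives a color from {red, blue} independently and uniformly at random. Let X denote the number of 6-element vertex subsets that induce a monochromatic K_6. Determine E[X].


Let X = Σ_S X_S over the C(31, 6) = 736281 subsets S of size 6, where X_S = 1 if the K_6 on S is monochromatic.
For a fixed S, the K_6 on S has C(6, 2) = 15 edges. P[all 15 edges red] = (1/2)^15, and likewise for blue, so P[monochromatic] = 2·(1/2)^15 = 2^{1 − 15} = 1/16384.
By linearity: E[X] = C(31, 6) · 2^{1 − 15} = 736281 · 1/16384 = 736281/16384.
Numerically: E[X] ≈ 44.9390.

E[X] = C(31,6)·2^(1−C(6,2)) = 736281/16384 ≈ 44.9390.


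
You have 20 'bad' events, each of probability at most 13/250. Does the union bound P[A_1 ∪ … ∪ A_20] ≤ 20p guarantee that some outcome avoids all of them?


Union bound: P[∪_{i=1}^{20} A_i] ≤ Σ_i P[A_i] ≤ 20·p = 20·(13/250) = 26/25.
Numerically: 26/25 ≈ 1.040000.
Is 26/25 < 1? NO.
Since the bound 26/25 is ≥ 1, the union bound is uninformative here; it does NOT by itself certify existence.

20·p = 26/25 ≈ 1.040000; existence NOT certified by the union bound.


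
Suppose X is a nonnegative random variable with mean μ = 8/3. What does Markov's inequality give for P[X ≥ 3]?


μ = E[X] = 8/3, a = 3.
Markov: P[X ≥ 3] ≤ μ/a = (8/3)/3 = 8/9.
Numerically: ≈ 0.888889.
(Since a = 3 > μ = 2.666667, the bound 8/9 is < 1 and informative.)

P[X ≥ 3] ≤ 8/9 ≈ 0.888889.


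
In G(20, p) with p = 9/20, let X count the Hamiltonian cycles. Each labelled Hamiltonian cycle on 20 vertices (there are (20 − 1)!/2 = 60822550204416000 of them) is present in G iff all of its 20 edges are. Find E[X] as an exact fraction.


K_20 has (20 − 1)!/2 = 60822550204416000 labelled Hamiltonian cycles.
For each such Hamiltonian cycle H, let X_H = 1 if all 20 edges of H are present in G. Then P[X_H = 1] = p^{20} = (9/20)^{20} = 12157665459056928801/104857600000000000000000000.
By linearity: E[X] = Σ_H E[X_H] = 60822550204416000 · p^{20} = 60822550204416000 · 12157665459056928801/104857600000000000000000000 = 180532279724605553545860280221/25600000000000000000.
Numerically: E[X] ≈ 7.05204e+09.

E[X] = 60822550204416000 · (9/20)^{20} = 180532279724605553545860280221/25600000000000000000 ≈ 7.05204e+09.


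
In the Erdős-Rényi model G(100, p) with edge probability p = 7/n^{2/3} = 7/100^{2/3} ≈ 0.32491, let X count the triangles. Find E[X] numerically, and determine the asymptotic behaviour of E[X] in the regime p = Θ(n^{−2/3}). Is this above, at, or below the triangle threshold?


Number of potential triangles: C(100, 3) = 161700.
Each occurs with probability p³ ≈ (0.32491)³ ≈ 3.4300000e-02.
By linearity: E[X] = C(100, 3)·p³ ≈ 161700 · 3.4300000e-02 ≈ 5546.31000.
Since α = 2/3 < 1, p = c/n^{2/3} ≫ 1/n is above the triangle threshold p ~ 1/n. Asymptotically E[X] ~ (c³/6)·n^{3(1−α)} = (7³/6)·n^{1} → ∞; triangles are abundant w.h.p.

E[X] ≈ 5546.31000; in regime p = Θ(1/n^{2/3}) E[X] diverges (above the triangle threshold p ~ 1/n).


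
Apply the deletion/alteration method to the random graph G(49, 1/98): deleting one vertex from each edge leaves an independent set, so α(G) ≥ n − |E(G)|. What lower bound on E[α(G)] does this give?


E[|E(G)|] = C(49, 2)·p = 1176 · (1/98) = 12.
E[α(G)] ≥ n − E[|E(G)|] = 49 − 12 = 37.
Numerically: ≈ 37.000000.
(This is only a lower bound; the true E[α(G)] may be larger.)

E[α(G)] ≥ 37 ≈ 37.000000.


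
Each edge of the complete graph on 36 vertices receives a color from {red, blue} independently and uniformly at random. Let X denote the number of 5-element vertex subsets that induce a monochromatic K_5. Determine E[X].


Let X = Σ_S X_S over the C(36, 5) = 376992 subsets S of size 5, where X_S = 1 if the K_5 on S is monochromatic.
For a fixed S, the K_5 on S has C(5, 2) = 10 edges. P[all 10 edges red] = (1/2)^10, and likewise for blue, so P[monochromatic] = 2·(1/2)^10 = 2^{1 − 10} = 1/512.
Summing: E[X] = C(36, 5) · 2^{1 − 10} = 376992 · 1/512 = 11781/16.
Numerically: E[X] ≈ 736.312.

E[X] = C(36,5)·2^(1−C(5,2)) = 11781/16 ≈ 736.312.


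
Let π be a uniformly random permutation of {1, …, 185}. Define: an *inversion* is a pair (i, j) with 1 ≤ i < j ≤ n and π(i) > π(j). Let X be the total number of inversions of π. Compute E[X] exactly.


Write X = Σ X_I over the C(185, 2) = 17020 pairs i < j, with X_I the indicator of one inversion.
There are 17020 indicators.
For each fixed pair i < j, the values π(i) and π(j) are two distinct elements of {1, …, 185} in uniformly random order; by symmetry P[π(i) > π(j)] = 1/2.
By linearity: E[X] = 17020 · (1/2) = C(185, 2) · (1/2) = 17020/2 = 8510 ≈ 8510.0000.

E[X] = 8510 = 8510.0000.


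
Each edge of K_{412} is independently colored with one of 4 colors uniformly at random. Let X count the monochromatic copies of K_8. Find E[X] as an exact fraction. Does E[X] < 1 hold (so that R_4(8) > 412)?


E[X] = C(412, 8) · 4^{1 − 28} = 19229204065337145 · 4^{−27} = 19229204065337145/18014398509481984.
As a reduced fraction: E[X] = 19229204065337145/18014398509481984 ≈ 1.0674.
Is E[X] < 1? NO.
Since E[X] ≥ 1, the first-moment bound is inconclusive at n = 412; it does NOT by itself certify R_4(8) > 412.

E[X] = 19229204065337145/18014398509481984 ≈ 1.0674; E[X] ≥ 1; first-moment method inconclusive here.


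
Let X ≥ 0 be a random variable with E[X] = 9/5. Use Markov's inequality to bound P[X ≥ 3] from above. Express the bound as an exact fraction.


μ = E[X] = 9/5, a = 3.
Markov: P[X ≥ 3] ≤ μ/a = (9/5)/3 = 3/5.
Numerically: ≈ 0.6000.
(Since a = 3 > μ = 1.8000, the bound 3/5 is < 1 and informative.)

P[X ≥ 3] ≤ 3/5 ≈ 0.6000.


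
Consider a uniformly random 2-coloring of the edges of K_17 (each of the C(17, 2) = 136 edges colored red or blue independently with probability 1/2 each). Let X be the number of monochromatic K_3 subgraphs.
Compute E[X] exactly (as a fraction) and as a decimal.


Let X = Σ_S X_S over the C(17, 3) = 680 subsets S of size 3, where X_S = 1 if the K_3 on S is monochromatic.
For a fixed S, the K_3 on S has C(3, 2) = 3 edges. P[all 3 edges red] = (1/2)^3, and likewise for blue, so P[monochromatic] = 2·(1/2)^3 = 2^{1 − 3} = 1/4.
Summing: E[X] = C(17, 3) · 2^{1 − 3} = 680 · 1/4 = 170.
Numerically: E[X] ≈ 170.0000.

E[X] = C(17,3)·2^(1−C(3,2)) = 170 ≈ 170.0000.


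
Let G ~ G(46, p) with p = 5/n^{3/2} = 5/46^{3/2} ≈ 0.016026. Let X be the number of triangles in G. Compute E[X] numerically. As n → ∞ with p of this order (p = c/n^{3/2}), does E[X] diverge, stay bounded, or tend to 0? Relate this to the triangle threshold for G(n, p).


Number of potential triangles: C(46, 3) = 15180.
Each occurs with probability p³ ≈ (0.016026)³ ≈ 4.1162313e-06.
By linearity: E[X] = C(46, 3)·p³ ≈ 15180 · 4.1162313e-06 ≈ 0.06248.
Since α = 3/2 > 1, p = c/n^{3/2} = o(1/n) is below the triangle threshold p ~ 1/n. Asymptotically E[X] ~ (c³/6)·n^{3(1−α)} = (5³/6)·n^{-1.5} → 0, so by Markov's inequality G has no triangles w.h.p.

E[X] ≈ 0.06248; in regime p = Θ(1/n^{3/2}) E[X] tends to 0 (below the triangle threshold p ~ 1/n).


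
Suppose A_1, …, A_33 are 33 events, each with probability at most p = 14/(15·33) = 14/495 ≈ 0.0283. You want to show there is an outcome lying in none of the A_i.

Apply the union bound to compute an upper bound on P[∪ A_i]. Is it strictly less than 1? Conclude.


Union bound: P[∪_{i=1}^{33} A_i] ≤ Σ_i P[A_i] ≤ 33·p = 33·(14/495) = 14/15.
Numerically: 14/15 ≈ 0.9333.
Is 14/15 < 1? YES.
Since P[∪ A_i] ≤ 14/15 < 1, the complement has P[∩ A_i^c] ≥ 1 − 14/15 = 1/15 > 0, so some outcome avoids every A_i.

33·p = 14/15 ≈ 0.9333; existence CERTIFIED by the union bound.


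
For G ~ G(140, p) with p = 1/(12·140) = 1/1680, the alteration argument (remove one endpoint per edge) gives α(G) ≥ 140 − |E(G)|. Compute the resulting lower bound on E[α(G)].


E[|E(G)|] = C(140, 2)·p = 9730 · (1/1680) = 139/24.
E[α(G)] ≥ n − E[|E(G)|] = 140 − 139/24 = 3221/24.
Numerically: ≈ 134.208333.
(This is only a lower bound; the true E[α(G)] may be larger.)

E[α(G)] ≥ 3221/24 ≈ 134.208333.


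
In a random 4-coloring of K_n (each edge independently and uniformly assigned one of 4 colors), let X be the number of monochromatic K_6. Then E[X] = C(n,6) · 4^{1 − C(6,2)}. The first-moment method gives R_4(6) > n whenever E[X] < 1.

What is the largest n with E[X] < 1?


We need C(n, 6) · 4^{1 − 15} < 1, i.e. C(n, 6) < 4^{15 − 1} = 268435456.
Check values of n near the boundary:
  n = 73: C(73, 6) = 170230452; 170230452 < 268435456? YES
  n = 74: C(74, 6) = 185250786; 185250786 < 268435456? YES
  n = 75: C(75, 6) = 201359550; 201359550 < 268435456? YES
  n = 76: C(76, 6) = 218618940; 218618940 < 268435456? YES
  n = 77: C(77, 6) = 237093780; 237093780 < 268435456? YES
  n = 78: C(78, 6) = 256851595; 256851595 < 268435456? YES
  n = 79: C(79, 6) = 277962685; 277962685 < 268435456? NO
  n = 80: C(80, 6) = 300500200; 300500200 < 268435456? NO
The largest n with C(n, 6) < 268435456 is n = 78 (where E[X] = 256851595/268435456 ≈ 0.95685). Hence R_4(6) > 78, i.e. R_4(6) ≥ 79.

Largest n = 78; hence R_4(6) > 78.


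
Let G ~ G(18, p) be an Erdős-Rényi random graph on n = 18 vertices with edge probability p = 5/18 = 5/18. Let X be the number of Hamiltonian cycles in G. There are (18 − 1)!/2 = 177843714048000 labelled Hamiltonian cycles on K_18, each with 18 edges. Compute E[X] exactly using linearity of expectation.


K_18 has (18 − 1)!/2 = 177843714048000 labelled Hamiltonian cycles.
For each such Hamiltonian cycle H, let X_H = 1 if all 18 edges of H are present in G. Then P[X_H = 1] = p^{18} = (5/18)^{18} = 3814697265625/39346408075296537575424.
By linearity of expectation: E[X] = Σ_H E[X_H] = 177843714048000 · p^{18} = 177843714048000 · 3814697265625/39346408075296537575424 = 56800365447998046875/3294258113514384.
Numerically: E[X] ≈ 1.724e+04.

E[X] = 177843714048000 · (5/18)^{18} = 56800365447998046875/3294258113514384 ≈ 1.724e+04.


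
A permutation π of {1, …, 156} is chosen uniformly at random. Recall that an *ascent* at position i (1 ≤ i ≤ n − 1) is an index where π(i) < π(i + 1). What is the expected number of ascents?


Write X = Σ X_I over i = 1, …, 155, with X_I the indicator of one ascent.
There are 155 indicators.
For each fixed i, the pair (π(i), π(i+1)) is a uniformly random ordered pair of distinct values from {1, …, 156}; by symmetry P[π(i) < π(i+1)] = 1/2.
By linearity: E[X] = 155 · (1/2) = (156 − 1) · (1/2) = 155/2 ≈ 77.5000.

E[X] = 155/2 = 77.5000.


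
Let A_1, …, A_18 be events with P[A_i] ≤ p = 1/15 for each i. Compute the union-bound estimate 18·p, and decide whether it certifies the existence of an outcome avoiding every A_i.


Union bound: P[∪_{i=1}^{18} A_i] ≤ Σ_i P[A_i] ≤ 18·p = 18·(1/15) = 6/5.
Numerically: 6/5 ≈ 1.2000000.
Is 6/5 < 1? NO.
Since the bound 6/5 is ≥ 1, the union bound is uninformative here; it does NOT by itself certify existence.

18·p = 6/5 ≈ 1.2000000; existence NOT certified by the union bound.


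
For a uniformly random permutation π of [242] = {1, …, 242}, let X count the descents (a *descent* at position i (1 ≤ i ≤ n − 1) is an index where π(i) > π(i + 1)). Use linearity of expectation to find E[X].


Write X = Σ X_I over i = 1, …, 241, with X_I the indicator of one descent.
There are 241 indicators.
For each fixed i, the pair (π(i), π(i+1)) is a uniformly random ordered pair of distinct values from {1, …, 242}; by symmetry P[π(i) > π(i+1)] = 1/2.
By linearity: E[X] = 241 · (1/2) = (242 − 1) · (1/2) = 241/2 ≈ 120.500.

E[X] = 241/2 = 120.500.


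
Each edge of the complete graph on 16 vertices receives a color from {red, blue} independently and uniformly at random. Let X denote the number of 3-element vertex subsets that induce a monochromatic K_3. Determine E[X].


Let X = Σ_S X_S over the C(16, 3) = 560 subsets S of size 3, where X_S = 1 if the K_3 on S is monochromatic.
For a fixed S, the K_3 on S has C(3, 2) = 3 edges. P[all 3 edges red] = (1/2)^3, and likewise for blue, so P[monochromatic] = 2·(1/2)^3 = 2^{1 − 3} = 1/4.
Summing: E[X] = C(16, 3) · 2^{1 − 3} = 560 · 1/4 = 140.
Numerically: E[X] ≈ 140.000000.

E[X] = C(16,3)·2^(1−C(3,2)) = 140 ≈ 140.000000.


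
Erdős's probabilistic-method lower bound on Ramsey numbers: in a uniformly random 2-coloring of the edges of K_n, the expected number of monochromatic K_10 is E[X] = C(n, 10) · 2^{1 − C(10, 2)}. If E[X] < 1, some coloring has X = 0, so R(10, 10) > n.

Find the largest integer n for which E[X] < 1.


We need C(n, 10) · 2^{1 − 45} < 1, i.e. C(n, 10) < 2^{45 − 1} = 17592186044416.
Check values of n near the boundary:
  n = 95: C(95, 10) = 10104934117421; 10104934117421 < 17592186044416? YES
  n = 96: C(96, 10) = 11279926456656; 11279926456656 < 17592186044416? YES
  n = 97: C(97, 10) = 12576469727536; 12576469727536 < 17592186044416? YES
  n = 98: C(98, 10) = 14005614014756; 14005614014756 < 17592186044416? YES
  n = 99: C(99, 10) = 15579278510796; 15579278510796 < 17592186044416? YES
  n = 100: C(100, 10) = 17310309456440; 17310309456440 < 17592186044416? YES
  n = 101: C(101, 10) = 19212541264840; 19212541264840 < 17592186044416? NO
  n = 102: C(102, 10) = 21300860967540; 21300860967540 < 17592186044416? NO
  n = 103: C(103, 10) = 23591276125340; 23591276125340 < 17592186044416? NO
The largest n with C(n, 10) < 17592186044416 is n = 100 (where E[X] = 2163788682055/2199023255552 ≈ 0.9839772). Hence R(10, 10) > 100, i.e. R(10, 10) ≥ 101.

Largest n = 100; hence R(10, 10) > 100.


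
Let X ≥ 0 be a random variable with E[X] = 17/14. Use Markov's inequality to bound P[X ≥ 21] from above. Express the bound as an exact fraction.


μ = E[X] = 17/14, a = 21.
Markov: P[X ≥ 21] ≤ μ/a = (17/14)/21 = 17/294.
Numerically: ≈ 0.05782.
(Since a = 21 > μ = 1.21429, the bound 17/294 is < 1 and informative.)

P[X ≥ 21] ≤ 17/294 ≈ 0.05782.


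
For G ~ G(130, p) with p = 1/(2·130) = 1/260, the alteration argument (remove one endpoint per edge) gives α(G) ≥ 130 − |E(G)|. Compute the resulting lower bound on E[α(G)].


E[|E(G)|] = C(130, 2)·p = 8385 · (1/260) = 129/4.
E[α(G)] ≥ n − E[|E(G)|] = 130 − 129/4 = 391/4.
Numerically: ≈ 97.750000.
(This is only a lower bound; the true E[α(G)] may be larger.)

E[α(G)] ≥ 391/4 ≈ 97.750000.


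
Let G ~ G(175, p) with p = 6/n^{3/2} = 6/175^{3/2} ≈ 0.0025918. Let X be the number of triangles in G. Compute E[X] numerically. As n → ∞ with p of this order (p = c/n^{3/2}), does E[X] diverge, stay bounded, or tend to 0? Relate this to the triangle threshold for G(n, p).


Number of potential triangles: C(175, 3) = 877975.
Each occurs with probability p³ ≈ (0.0025918)³ ≈ 1.7409349e-08.
By linearity: E[X] = C(175, 3)·p³ ≈ 877975 · 1.7409349e-08 ≈ 0.01528.
Since α = 3/2 > 1, p = c/n^{3/2} = o(1/n) is below the triangle threshold p ~ 1/n. Asymptotically E[X] ~ (c³/6)·n^{3(1−α)} = (6³/6)·n^{-1.5} → 0, so by Markov's inequality G has no triangles w.h.p.

E[X] ≈ 0.01528; in regime p = Θ(1/n^{3/2}) E[X] tends to 0 (below the triangle threshold p ~ 1/n).


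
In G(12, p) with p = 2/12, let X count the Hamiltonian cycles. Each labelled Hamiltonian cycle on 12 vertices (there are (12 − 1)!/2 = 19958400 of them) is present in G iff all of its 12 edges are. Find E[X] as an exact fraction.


K_12 has (12 − 1)!/2 = 19958400 labelled Hamiltonian cycles.
For each such Hamiltonian cycle H, let X_H = 1 if all 12 edges of H are present in G. Then P[X_H = 1] = p^{12} = (1/6)^{12} = 1/2176782336.
Summing the indicators: E[X] = Σ_H E[X_H] = 19958400 · p^{12} = 19958400 · 1/2176782336 = 1925/209952.
Numerically: E[X] ≈ 0.009169.

E[X] = 19958400 · (1/6)^{12} = 1925/209952 ≈ 0.009169.


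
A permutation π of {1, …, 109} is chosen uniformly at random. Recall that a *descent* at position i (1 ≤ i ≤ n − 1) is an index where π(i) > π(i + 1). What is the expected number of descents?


Write X = Σ X_I over i = 1, …, 108, with X_I the indicator of one descent.
There are 108 indicators.
For each fixed i, the pair (π(i), π(i+1)) is a uniformly random ordered pair of distinct values from {1, …, 109}; by symmetry P[π(i) > π(i+1)] = 1/2.
By linearity: E[X] = 108 · (1/2) = (109 − 1) · (1/2) = 54 ≈ 54.000000.

E[X] = 54 = 54.000000.


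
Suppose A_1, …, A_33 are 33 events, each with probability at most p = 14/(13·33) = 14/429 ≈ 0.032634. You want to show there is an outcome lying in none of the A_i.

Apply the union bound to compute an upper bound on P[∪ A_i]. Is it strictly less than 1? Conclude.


Union bound: P[∪_{i=1}^{33} A_i] ≤ Σ_i P[A_i] ≤ 33·p = 33·(14/429) = 14/13.
Numerically: 14/13 ≈ 1.076923.
Is 14/13 < 1? NO.
Since the bound 14/13 is ≥ 1, the union bound is uninformative here; it does NOT by itself certify existence.

33·p = 14/13 ≈ 1.076923; existence NOT certified by the union bound.


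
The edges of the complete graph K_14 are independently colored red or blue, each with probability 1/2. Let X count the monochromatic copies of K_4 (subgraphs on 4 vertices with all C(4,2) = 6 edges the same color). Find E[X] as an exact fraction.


Let X = Σ_S X_S over the C(14, 4) = 1001 subsets S of size 4, where X_S = 1 if the K_4 on S is monochromatic.
For a fixed S, the K_4 on S has C(4, 2) = 6 edges. P[all 6 edges red] = (1/2)^6, and likewise for blue, so P[monochromatic] = 2·(1/2)^6 = 2^{1 − 6} = 1/32.
By linearity: E[X] = C(14, 4) · 2^{1 − 6} = 1001 · 1/32 = 1001/32.
Numerically: E[X] ≈ 31.281.

E[X] = C(14,4)·2^(1−C(4,2)) = 1001/32 ≈ 31.281.


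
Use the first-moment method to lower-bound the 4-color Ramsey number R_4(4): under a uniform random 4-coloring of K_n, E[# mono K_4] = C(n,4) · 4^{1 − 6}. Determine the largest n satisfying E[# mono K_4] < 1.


We need C(n, 4) · 4^{1 − 6} < 1, i.e. C(n, 4) < 4^{6 − 1} = 1024.
Check values of n near the boundary:
  n = 13: C(13, 4) = 715; 715 < 1024? YES
  n = 14: C(14, 4) = 1001; 1001 < 1024? YES
  n = 15: C(15, 4) = 1365; 1365 < 1024? NO
The largest n with C(n, 4) < 1024 is n = 14 (where E[X] = 1001/1024 ≈ 0.9775391). Hence R_4(4) > 14, i.e. R_4(4) ≥ 15.

Largest n = 14; hence R_4(4) > 14.


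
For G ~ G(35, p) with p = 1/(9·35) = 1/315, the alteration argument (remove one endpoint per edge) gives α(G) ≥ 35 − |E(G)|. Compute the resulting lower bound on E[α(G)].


E[|E(G)|] = C(35, 2)·p = 595 · (1/315) = 17/9.
E[α(G)] ≥ n − E[|E(G)|] = 35 − 17/9 = 298/9.
Numerically: ≈ 33.1111.
(This is only a lower bound; the true E[α(G)] may be larger.)

E[α(G)] ≥ 298/9 ≈ 33.1111.


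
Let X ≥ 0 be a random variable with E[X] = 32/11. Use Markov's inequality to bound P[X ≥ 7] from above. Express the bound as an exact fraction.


μ = E[X] = 32/11, a = 7.
Markov: P[X ≥ 7] ≤ μ/a = (32/11)/7 = 32/77.
Numerically: ≈ 0.416.
(Since a = 7 > μ = 2.909, the bound 32/77 is < 1 and informative.)

P[X ≥ 7] ≤ 32/77 ≈ 0.416.


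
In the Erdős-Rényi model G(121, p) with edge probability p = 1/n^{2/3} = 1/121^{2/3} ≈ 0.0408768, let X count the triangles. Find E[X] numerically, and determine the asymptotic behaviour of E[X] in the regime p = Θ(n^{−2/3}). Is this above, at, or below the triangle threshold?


Number of potential triangles: C(121, 3) = 287980.
Each occurs with probability p³ ≈ (0.0408768)³ ≈ 6.83013455e-05.
By linearity: E[X] = C(121, 3)·p³ ≈ 287980 · 6.83013455e-05 ≈ 19.669421.
Since α = 2/3 < 1, p = c/n^{2/3} ≫ 1/n is above the triangle threshold p ~ 1/n. Asymptotically E[X] ~ (c³/6)·n^{3(1−α)} = (1³/6)·n^{1} → ∞; triangles are abundant w.h.p.

E[X] ≈ 19.669421; in regime p = Θ(1/n^{2/3}) E[X] diverges (above the triangle threshold p ~ 1/n).


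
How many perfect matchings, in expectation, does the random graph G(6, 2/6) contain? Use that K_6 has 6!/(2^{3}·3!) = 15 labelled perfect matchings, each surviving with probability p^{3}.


K_6 has 6!/(2^{3}·3!) = 15 labelled perfect matchings.
For each such perfect matching H, let X_H = 1 if all 3 edges of H are present in G. Then P[X_H = 1] = p^{3} = (1/3)^{3} = 1/27.
Summing the indicators: E[X] = Σ_H E[X_H] = 15 · p^{3} = 15 · 1/27 = 5/9.
Numerically: E[X] ≈ 0.555556.

E[X] = 15 · (1/3)^{3} = 5/9 ≈ 0.555556.


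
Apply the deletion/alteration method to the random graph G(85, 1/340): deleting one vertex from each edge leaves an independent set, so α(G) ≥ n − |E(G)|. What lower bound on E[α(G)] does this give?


E[|E(G)|] = C(85, 2)·p = 3570 · (1/340) = 21/2.
E[α(G)] ≥ n − E[|E(G)|] = 85 − 21/2 = 149/2.
Numerically: ≈ 74.5000.
(This is only a lower bound; the true E[α(G)] may be larger.)

E[α(G)] ≥ 149/2 ≈ 74.5000.


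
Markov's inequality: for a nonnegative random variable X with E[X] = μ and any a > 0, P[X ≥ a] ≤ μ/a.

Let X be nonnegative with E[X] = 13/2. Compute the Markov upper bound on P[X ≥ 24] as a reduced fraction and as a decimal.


μ = E[X] = 13/2, a = 24.
Markov: P[X ≥ 24] ≤ μ/a = (13/2)/24 = 13/48.
Numerically: ≈ 0.270833.
(Since a = 24 > μ = 6.500000, the bound 13/48 is < 1 and informative.)

P[X ≥ 24] ≤ 13/48 ≈ 0.270833.


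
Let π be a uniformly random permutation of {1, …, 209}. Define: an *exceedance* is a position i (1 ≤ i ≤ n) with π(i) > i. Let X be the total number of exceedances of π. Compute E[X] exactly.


Write X = Σ_{i=1}^{209} X_i, where X_i = 1_{π(i) > i}.
For each fixed i, π(i) is uniform over {1, …, 209} (marginal of a uniform permutation), so P[π(i) > i] = (n − i)/n. Summing: Σ_{i=1}^{209} (n − i)/n = (0 + 1 + … + 208)/209 = 209(209 − 1)/(2·209) = (209 − 1)/2.
Hence E[X] = Σ_{i=1}^{209} (209 − i)/209 = 104 ≈ 104.0000.

E[X] = 104 = 104.0000.


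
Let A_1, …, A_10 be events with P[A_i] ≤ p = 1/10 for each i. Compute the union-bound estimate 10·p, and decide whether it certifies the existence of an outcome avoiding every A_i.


Union bound: P[∪_{i=1}^{10} A_i] ≤ Σ_i P[A_i] ≤ 10·p = 10·(1/10) = 1.
Numerically: 1 ≈ 1.0000.
Is 1 < 1? NO.
Since the bound 1 is ≥ 1, the union bound is uninformative here; it does NOT by itself certify existence.

10·p = 1 ≈ 1.0000; existence NOT certified by the union bound.


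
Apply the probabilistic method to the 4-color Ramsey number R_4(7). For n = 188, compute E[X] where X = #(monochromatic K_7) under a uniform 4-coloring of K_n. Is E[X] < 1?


E[X] = C(188, 7) · 4^{1 − 21} = 1470936391496 · 4^{−20} = 1470936391496/1099511627776.
As a reduced fraction: E[X] = 183867048937/137438953472 ≈ 1.338.
Is E[X] < 1? NO.
Since E[X] ≥ 1, the first-moment bound is inconclusive at n = 188; it does NOT by itself certify R_4(7) > 188.

E[X] = 183867048937/137438953472 ≈ 1.338; E[X] ≥ 1; first-moment method inconclusive here.


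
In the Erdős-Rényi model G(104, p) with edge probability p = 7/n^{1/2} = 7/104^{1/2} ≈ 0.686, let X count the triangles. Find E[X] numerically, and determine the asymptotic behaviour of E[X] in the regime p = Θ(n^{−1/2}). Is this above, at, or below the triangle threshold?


Number of potential triangles: C(104, 3) = 182104.
Each occurs with probability p³ ≈ (0.686)³ ≈ 3.23403e-01.
By linearity: E[X] = C(104, 3)·p³ ≈ 182104 · 3.23403e-01 ≈ 58892.989.
Since α = 1/2 < 1, p = c/n^{1/2} ≫ 1/n is above the triangle threshold p ~ 1/n. Asymptotically E[X] ~ (c³/6)·n^{3(1−α)} = (7³/6)·n^{1.5} → ∞; triangles are abundant w.h.p.

E[X] ≈ 58892.989; in regime p = Θ(1/n^{1/2}) E[X] diverges (above the triangle threshold p ~ 1/n).


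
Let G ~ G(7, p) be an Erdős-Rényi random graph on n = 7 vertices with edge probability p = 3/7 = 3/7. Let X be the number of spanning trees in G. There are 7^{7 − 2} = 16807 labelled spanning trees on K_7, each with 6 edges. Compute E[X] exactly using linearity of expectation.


K_7 has 7^{7 − 2} = 16807 labelled spanning trees.
For each such spanning tree H, let X_H = 1 if all 6 edges of H are present in G. Then P[X_H = 1] = p^{6} = (3/7)^{6} = 729/117649.
Summing the indicators: E[X] = Σ_H E[X_H] = 16807 · p^{6} = 16807 · 729/117649 = 729/7.
Numerically: E[X] ≈ 104.1.

E[X] = 16807 · (3/7)^{6} = 729/7 ≈ 104.1.


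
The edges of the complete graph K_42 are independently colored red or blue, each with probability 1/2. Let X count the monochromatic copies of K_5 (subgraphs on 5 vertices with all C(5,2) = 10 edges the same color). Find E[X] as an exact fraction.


Let X = Σ_S X_S over the C(42, 5) = 850668 subsets S of size 5, where X_S = 1 if the K_5 on S is monochromatic.
For a fixed S, the K_5 on S has C(5, 2) = 10 edges. P[all 10 edges red] = (1/2)^10, and likewise for blue, so P[monochromatic] = 2·(1/2)^10 = 2^{1 − 10} = 1/512.
By linearity: E[X] = C(42, 5) · 2^{1 − 10} = 850668 · 1/512 = 212667/128.
Numerically: E[X] ≈ 1661.46094.

E[X] = C(42,5)·2^(1−C(5,2)) = 212667/128 ≈ 1661.46094.


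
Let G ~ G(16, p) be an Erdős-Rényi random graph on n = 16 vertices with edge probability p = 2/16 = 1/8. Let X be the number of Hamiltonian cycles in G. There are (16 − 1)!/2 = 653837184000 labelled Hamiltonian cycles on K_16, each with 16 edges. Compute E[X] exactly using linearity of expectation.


K_16 has (16 − 1)!/2 = 653837184000 labelled Hamiltonian cycles.
For each such Hamiltonian cycle H, let X_H = 1 if all 16 edges of H are present in G. Then P[X_H = 1] = p^{16} = (1/8)^{16} = 1/281474976710656.
By linearity of expectation: E[X] = Σ_H E[X_H] = 653837184000 · p^{16} = 653837184000 · 1/281474976710656 = 638512875/274877906944.
Numerically: E[X] ≈ 0.002323.

E[X] = 653837184000 · (1/8)^{16} = 638512875/274877906944 ≈ 0.002323.


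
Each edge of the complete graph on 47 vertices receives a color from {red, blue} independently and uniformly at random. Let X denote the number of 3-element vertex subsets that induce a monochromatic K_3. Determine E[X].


Let X = Σ_S X_S over the C(47, 3) = 16215 subsets S of size 3, where X_S = 1 if the K_3 on S is monochromatic.
For a fixed S, the K_3 on S has C(3, 2) = 3 edges. P[all 3 edges red] = (1/2)^3, and likewise for blue, so P[monochromatic] = 2·(1/2)^3 = 2^{1 − 3} = 1/4.
By linearity of expectation: E[X] = C(47, 3) · 2^{1 − 3} = 16215 · 1/4 = 16215/4.
Numerically: E[X] ≈ 4053.75000.

E[X] = C(47,3)·2^(1−C(3,2)) = 16215/4 ≈ 4053.75000.


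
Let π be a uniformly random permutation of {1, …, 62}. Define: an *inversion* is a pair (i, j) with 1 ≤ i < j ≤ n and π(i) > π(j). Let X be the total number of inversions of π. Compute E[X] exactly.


Write X = Σ X_I over the C(62, 2) = 1891 pairs i < j, with X_I the indicator of one inversion.
There are 1891 indicators.
For each fixed pair i < j, the values π(i) and π(j) are two distinct elements of {1, …, 62} in uniformly random order; by symmetry P[π(i) > π(j)] = 1/2.
By linearity: E[X] = 1891 · (1/2) = C(62, 2) · (1/2) = 1891/2 = 1891/2 ≈ 945.50000.

E[X] = 1891/2 = 945.50000.


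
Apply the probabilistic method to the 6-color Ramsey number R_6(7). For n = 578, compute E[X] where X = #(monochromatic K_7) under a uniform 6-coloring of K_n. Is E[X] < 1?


E[X] = C(578, 7) · 6^{1 − 21} = 4123120110457920 · 6^{−20} = 4123120110457920/3656158440062976.
As a reduced fraction: E[X] = 21474583908635/19042491875328 ≈ 1.1277.
Is E[X] < 1? NO.
Since E[X] ≥ 1, the first-moment bound is inconclusive at n = 578; it does NOT by itself certify R_6(7) > 578.

E[X] = 21474583908635/19042491875328 ≈ 1.1277; E[X] ≥ 1; first-moment method inconclusive here.


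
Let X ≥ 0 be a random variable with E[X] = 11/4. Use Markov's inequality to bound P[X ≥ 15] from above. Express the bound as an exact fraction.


μ = E[X] = 11/4, a = 15.
Markov: P[X ≥ 15] ≤ μ/a = (11/4)/15 = 11/60.
Numerically: ≈ 0.1833.
(Since a = 15 > μ = 2.7500, the bound 11/60 is < 1 and informative.)

P[X ≥ 15] ≤ 11/60 ≈ 0.1833.


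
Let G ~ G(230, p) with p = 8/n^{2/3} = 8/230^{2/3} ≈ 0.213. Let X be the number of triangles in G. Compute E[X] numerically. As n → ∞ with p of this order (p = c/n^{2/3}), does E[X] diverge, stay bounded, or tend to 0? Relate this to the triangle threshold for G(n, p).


Number of potential triangles: C(230, 3) = 2001460.
Each occurs with probability p³ ≈ (0.213)³ ≈ 9.67864e-03.
By linearity: E[X] = C(230, 3)·p³ ≈ 2001460 · 9.67864e-03 ≈ 19371.409.
Since α = 2/3 < 1, p = c/n^{2/3} ≫ 1/n is above the triangle threshold p ~ 1/n. Asymptotically E[X] ~ (c³/6)·n^{3(1−α)} = (8³/6)·n^{1} → ∞; triangles are abundant w.h.p.

E[X] ≈ 19371.409; in regime p = Θ(1/n^{2/3}) E[X] diverges (above the triangle threshold p ~ 1/n).


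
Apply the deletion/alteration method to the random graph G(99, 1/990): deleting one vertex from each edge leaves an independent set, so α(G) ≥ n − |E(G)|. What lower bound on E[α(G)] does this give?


E[|E(G)|] = C(99, 2)·p = 4851 · (1/990) = 49/10.
E[α(G)] ≥ n − E[|E(G)|] = 99 − 49/10 = 941/10.
Numerically: ≈ 94.1000.
(This is only a lower bound; the true E[α(G)] may be larger.)

E[α(G)] ≥ 941/10 ≈ 94.1000.


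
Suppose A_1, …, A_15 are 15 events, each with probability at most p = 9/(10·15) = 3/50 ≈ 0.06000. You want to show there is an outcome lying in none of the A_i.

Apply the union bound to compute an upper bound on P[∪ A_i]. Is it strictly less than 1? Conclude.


Union bound: P[∪_{i=1}^{15} A_i] ≤ Σ_i P[A_i] ≤ 15·p = 15·(3/50) = 9/10.
Numerically: 9/10 ≈ 0.90000.
Is 9/10 < 1? YES.
Since P[∪ A_i] ≤ 9/10 < 1, the complement has P[∩ A_i^c] ≥ 1 − 9/10 = 1/10 > 0, so some outcome avoids every A_i.

15·p = 9/10 ≈ 0.90000; existence CERTIFIED by the union bound.


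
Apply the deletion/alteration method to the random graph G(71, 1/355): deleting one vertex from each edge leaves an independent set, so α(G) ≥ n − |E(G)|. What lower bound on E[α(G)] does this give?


E[|E(G)|] = C(71, 2)·p = 2485 · (1/355) = 7.
E[α(G)] ≥ n − E[|E(G)|] = 71 − 7 = 64.
Numerically: ≈ 64.000000.
(This is only a lower bound; the true E[α(G)] may be larger.)

E[α(G)] ≥ 64 ≈ 64.000000.


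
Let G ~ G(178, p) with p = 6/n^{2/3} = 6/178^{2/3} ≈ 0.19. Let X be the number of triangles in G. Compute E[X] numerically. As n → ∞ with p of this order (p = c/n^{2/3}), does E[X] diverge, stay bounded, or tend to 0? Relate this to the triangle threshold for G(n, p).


Number of potential triangles: C(178, 3) = 924176.
Each occurs with probability p³ ≈ (0.19)³ ≈ 6.81732e-03.
By linearity: E[X] = C(178, 3)·p³ ≈ 924176 · 6.81732e-03 ≈ 6300.404.
Since α = 2/3 < 1, p = c/n^{2/3} ≫ 1/n is above the triangle threshold p ~ 1/n. Asymptotically E[X] ~ (c³/6)·n^{3(1−α)} = (6³/6)·n^{1} → ∞; triangles are abundant w.h.p.

E[X] ≈ 6300.404; in regime p = Θ(1/n^{2/3}) E[X] diverges (above the triangle threshold p ~ 1/n).


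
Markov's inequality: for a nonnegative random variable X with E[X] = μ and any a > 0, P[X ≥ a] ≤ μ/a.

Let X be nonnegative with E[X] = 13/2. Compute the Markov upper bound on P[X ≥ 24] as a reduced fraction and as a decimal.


μ = E[X] = 13/2, a = 24.
Markov: P[X ≥ 24] ≤ μ/a = (13/2)/24 = 13/48.
Numerically: ≈ 0.270833.
(Since a = 24 > μ = 6.500000, the bound 13/48 is < 1 and informative.)

P[X ≥ 24] ≤ 13/48 ≈ 0.270833.


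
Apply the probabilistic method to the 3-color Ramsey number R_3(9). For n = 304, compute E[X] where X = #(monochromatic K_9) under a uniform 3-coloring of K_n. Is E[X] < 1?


E[X] = C(304, 9) · 3^{1 − 36} = 54222992899492560 · 3^{−35} = 54222992899492560/50031545098999707.
As a reduced fraction: E[X] = 18074330966497520/16677181699666569 ≈ 1.084.
Is E[X] < 1? NO.
Since E[X] ≥ 1, the first-moment bound is inconclusive at n = 304; it does NOT by itself certify R_3(9) > 304.

E[X] = 18074330966497520/16677181699666569 ≈ 1.084; E[X] ≥ 1; first-moment method inconclusive here.


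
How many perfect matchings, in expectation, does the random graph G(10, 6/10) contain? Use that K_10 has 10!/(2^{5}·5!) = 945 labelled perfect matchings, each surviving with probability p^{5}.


K_10 has 10!/(2^{5}·5!) = 945 labelled perfect matchings.
For each such perfect matching H, let X_H = 1 if all 5 edges of H are present in G. Then P[X_H = 1] = p^{5} = (3/5)^{5} = 243/3125.
By linearity: E[X] = Σ_H E[X_H] = 945 · p^{5} = 945 · 243/3125 = 45927/625.
Numerically: E[X] ≈ 73.48.

E[X] = 945 · (3/5)^{5} = 45927/625 ≈ 73.48.


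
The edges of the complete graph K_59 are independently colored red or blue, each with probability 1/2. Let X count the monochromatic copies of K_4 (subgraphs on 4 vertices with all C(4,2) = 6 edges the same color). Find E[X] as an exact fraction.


Let X = Σ_S X_S over the C(59, 4) = 455126 subsets S of size 4, where X_S = 1 if the K_4 on S is monochromatic.
For a fixed S, the K_4 on S has C(4, 2) = 6 edges. P[all 6 edges red] = (1/2)^6, and likewise for blue, so P[monochromatic] = 2·(1/2)^6 = 2^{1 − 6} = 1/32.
By linearity of expectation: E[X] = C(59, 4) · 2^{1 − 6} = 455126 · 1/32 = 227563/16.
Numerically: E[X] ≈ 14222.687500.

E[X] = C(59,4)·2^(1−C(4,2)) = 227563/16 ≈ 14222.687500.


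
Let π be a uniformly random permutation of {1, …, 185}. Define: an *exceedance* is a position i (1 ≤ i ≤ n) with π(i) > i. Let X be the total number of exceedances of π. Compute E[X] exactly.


Write X = Σ_{i=1}^{185} X_i, where X_i = 1_{π(i) > i}.
For each fixed i, π(i) is uniform over {1, …, 185} (marginal of a uniform permutation), so P[π(i) > i] = (n − i)/n. Summing: Σ_{i=1}^{185} (n − i)/n = (0 + 1 + … + 184)/185 = 185(185 − 1)/(2·185) = (185 − 1)/2.
Hence E[X] = Σ_{i=1}^{185} (185 − i)/185 = 92 ≈ 92.0000.

E[X] = 92 = 92.0000.


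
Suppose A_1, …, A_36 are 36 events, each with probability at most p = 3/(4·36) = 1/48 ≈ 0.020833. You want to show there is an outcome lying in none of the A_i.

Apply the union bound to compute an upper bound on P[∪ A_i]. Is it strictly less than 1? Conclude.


Union bound: P[∪_{i=1}^{36} A_i] ≤ Σ_i P[A_i] ≤ 36·p = 36·(1/48) = 3/4.
Numerically: 3/4 ≈ 0.750000.
Is 3/4 < 1? YES.
Since P[∪ A_i] ≤ 3/4 < 1, the complement has P[∩ A_i^c] ≥ 1 − 3/4 = 1/4 > 0, so some outcome avoids every A_i.

36·p = 3/4 ≈ 0.750000; existence CERTIFIED by the union bound.


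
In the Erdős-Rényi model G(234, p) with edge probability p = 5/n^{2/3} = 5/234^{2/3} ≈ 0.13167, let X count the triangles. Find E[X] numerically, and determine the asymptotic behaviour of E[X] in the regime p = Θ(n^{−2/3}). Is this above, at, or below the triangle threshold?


Number of potential triangles: C(234, 3) = 2108184.
Each occurs with probability p³ ≈ (0.13167)³ ≈ 2.2828548e-03.
By linearity: E[X] = C(234, 3)·p³ ≈ 2108184 · 2.2828548e-03 ≈ 4812.67806.
Since α = 2/3 < 1, p = c/n^{2/3} ≫ 1/n is above the triangle threshold p ~ 1/n. Asymptotically E[X] ~ (c³/6)·n^{3(1−α)} = (5³/6)·n^{1} → ∞; triangles are abundant w.h.p.

E[X] ≈ 4812.67806; in regime p = Θ(1/n^{2/3}) E[X] diverges (above the triangle threshold p ~ 1/n).


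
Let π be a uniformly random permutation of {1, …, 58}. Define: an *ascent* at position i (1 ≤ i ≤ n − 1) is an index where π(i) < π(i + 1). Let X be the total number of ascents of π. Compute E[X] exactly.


Write X = Σ X_I over i = 1, …, 57, with X_I the indicator of one ascent.
There are 57 indicators.
For each fixed i, the pair (π(i), π(i+1)) is a uniformly random ordered pair of distinct values from {1, …, 58}; by symmetry P[π(i) < π(i+1)] = 1/2.
By linearity: E[X] = 57 · (1/2) = (58 − 1) · (1/2) = 57/2 ≈ 28.5000.

E[X] = 57/2 = 28.5000.


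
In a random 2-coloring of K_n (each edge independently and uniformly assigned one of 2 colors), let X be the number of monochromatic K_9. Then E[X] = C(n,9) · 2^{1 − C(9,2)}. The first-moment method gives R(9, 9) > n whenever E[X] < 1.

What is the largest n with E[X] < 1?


We need C(n, 9) · 2^{1 − 36} < 1, i.e. C(n, 9) < 2^{36 − 1} = 34359738368.
Check values of n near the boundary:
  n = 60: C(60, 9) = 14783142660; 14783142660 < 34359738368? YES
  n = 61: C(61, 9) = 17341763505; 17341763505 < 34359738368? YES
  n = 62: C(62, 9) = 20286591270; 20286591270 < 34359738368? YES
  n = 63: C(63, 9) = 23667689815; 23667689815 < 34359738368? YES
  n = 64: C(64, 9) = 27540584512; 27540584512 < 34359738368? YES
  n = 65: C(65, 9) = 31966749880; 31966749880 < 34359738368? YES
  n = 66: C(66, 9) = 37014131440; 37014131440 < 34359738368? NO
  n = 67: C(67, 9) = 42757703560; 42757703560 < 34359738368? NO
The largest n with C(n, 9) < 34359738368 is n = 65 (where E[X] = 3995843735/4294967296 ≈ 0.93035). Hence R(9, 9) > 65, i.e. R(9, 9) ≥ 66.

Largest n = 65; hence R(9, 9) > 65.


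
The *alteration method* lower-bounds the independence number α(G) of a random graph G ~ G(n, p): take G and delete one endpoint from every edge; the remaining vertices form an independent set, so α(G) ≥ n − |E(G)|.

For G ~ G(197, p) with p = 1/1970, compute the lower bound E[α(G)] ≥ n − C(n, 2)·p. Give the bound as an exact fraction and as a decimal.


E[|E(G)|] = C(197, 2)·p = 19306 · (1/1970) = 49/5.
E[α(G)] ≥ n − E[|E(G)|] = 197 − 49/5 = 936/5.
Numerically: ≈ 187.2000.
(This is only a lower bound; the true E[α(G)] may be larger.)

E[α(G)] ≥ 936/5 ≈ 187.2000.


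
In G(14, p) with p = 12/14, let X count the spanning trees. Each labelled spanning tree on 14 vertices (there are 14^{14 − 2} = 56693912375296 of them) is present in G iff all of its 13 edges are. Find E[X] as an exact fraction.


K_14 has 14^{14 − 2} = 56693912375296 labelled spanning trees.
For each such spanning tree H, let X_H = 1 if all 13 edges of H are present in G. Then P[X_H = 1] = p^{13} = (6/7)^{13} = 13060694016/96889010407.
By linearity: E[X] = Σ_H E[X_H] = 56693912375296 · p^{13} = 56693912375296 · 13060694016/96889010407 = 53496602689536/7.
Numerically: E[X] ≈ 7.64237e+12.

E[X] = 56693912375296 · (6/7)^{13} = 53496602689536/7 ≈ 7.64237e+12.


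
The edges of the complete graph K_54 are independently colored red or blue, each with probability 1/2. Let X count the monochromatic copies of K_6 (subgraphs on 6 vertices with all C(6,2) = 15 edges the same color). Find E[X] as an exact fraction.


Let X = Σ_S X_S over the C(54, 6) = 25827165 subsets S of size 6, where X_S = 1 if the K_6 on S is monochromatic.
For a fixed S, the K_6 on S has C(6, 2) = 15 edges. P[all 15 edges red] = (1/2)^15, and likewise for blue, so P[monochromatic] = 2·(1/2)^15 = 2^{1 − 15} = 1/16384.
Summing: E[X] = C(54, 6) · 2^{1 − 15} = 25827165 · 1/16384 = 25827165/16384.
Numerically: E[X] ≈ 1576.365.

E[X] = C(54,6)·2^(1−C(6,2)) = 25827165/16384 ≈ 1576.365.


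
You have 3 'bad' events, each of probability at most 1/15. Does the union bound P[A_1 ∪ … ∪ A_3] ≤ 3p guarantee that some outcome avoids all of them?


Union bound: P[∪_{i=1}^{3} A_i] ≤ Σ_i P[A_i] ≤ 3·p = 3·(1/15) = 1/5.
Numerically: 1/5 ≈ 0.200.
Is 1/5 < 1? YES.
Since P[∪ A_i] ≤ 1/5 < 1, the complement has P[∩ A_i^c] ≥ 1 − 1/5 = 4/5 > 0, so some outcome avoids every A_i.

3·p = 1/5 ≈ 0.200; existence CERTIFIED by the union bound.


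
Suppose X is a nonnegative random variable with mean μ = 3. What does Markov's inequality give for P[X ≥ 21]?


μ = E[X] = 3, a = 21.
Markov: P[X ≥ 21] ≤ μ/a = (3)/21 = 1/7.
Numerically: ≈ 0.143.
(Since a = 21 > μ = 3.000, the bound 1/7 is < 1 and informative.)

P[X ≥ 21] ≤ 1/7 ≈ 0.143.


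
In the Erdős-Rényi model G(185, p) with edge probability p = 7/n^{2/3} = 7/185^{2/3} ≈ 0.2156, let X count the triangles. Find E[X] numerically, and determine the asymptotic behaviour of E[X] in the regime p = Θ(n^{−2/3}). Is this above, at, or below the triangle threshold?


Number of potential triangles: C(185, 3) = 1038220.
Each occurs with probability p³ ≈ (0.2156)³ ≈ 1.002191e-02.
By linearity: E[X] = C(185, 3)·p³ ≈ 1038220 · 1.002191e-02 ≈ 10404.9514.
Since α = 2/3 < 1, p = c/n^{2/3} ≫ 1/n is above the triangle threshold p ~ 1/n. Asymptotically E[X] ~ (c³/6)·n^{3(1−α)} = (7³/6)·n^{1} → ∞; triangles are abundant w.h.p.

E[X] ≈ 10404.9514; in regime p = Θ(1/n^{2/3}) E[X] diverges (above the triangle threshold p ~ 1/n).
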